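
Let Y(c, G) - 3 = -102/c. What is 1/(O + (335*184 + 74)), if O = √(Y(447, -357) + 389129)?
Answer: 4597693/283713035485 - √8639114466/567426070970 ≈ 1.6042e-5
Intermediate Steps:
Y(c, G) = 3 - 102/c
O = √8639114466/149 (O = √((3 - 102/447) + 389129) = √((3 - 102*1/447) + 389129) = √((3 - 34/149) + 389129) = √(413/149 + 389129) = √(57980634/149) = √8639114466/149 ≈ 623.80)
1/(O + (335*184 + 74)) = 1/(√8639114466/149 + (335*184 + 74)) = 1/(√8639114466/149 + (61640 + 74)) = 1/(√8639114466/149 + 61714) = 1/(61714 + √8639114466/149)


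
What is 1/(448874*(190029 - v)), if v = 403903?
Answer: -1/96002477876 ≈ -1.0416e-11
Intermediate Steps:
1/(448874*(190029 - v)) = 1/(448874*(190029 - 1*403903)) = 1/(448874*(190029 - 403903)) = (1/448874)/(-213874) = (1/448874)*(-1/213874) = -1/96002477876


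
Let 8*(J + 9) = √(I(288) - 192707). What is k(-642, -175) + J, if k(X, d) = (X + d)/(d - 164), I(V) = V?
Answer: -2234/339 + I*√192419/8 ≈ -6.59 + 54.832*I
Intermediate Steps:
J = -9 + I*√192419/8 (J = -9 + √(288 - 192707)/8 = -9 + √(-192419)/8 = -9 + (I*√192419)/8 = -9 + I*√192419/8 ≈ -9.0 + 54.832*I)
k(X, d) = (X + d)/(-164 + d)
k(-642, -175) + J = (-642 - 175)/(-164 - 175) + (-9 + I*√192419/8) = -817/(-339) + (-9 + I*√192419/8) = -1/339*(-817) + (-9 + I*√192419/8) = 817/339 + (-9 + I*√192419/8) = -2234/339 + I*√192419/8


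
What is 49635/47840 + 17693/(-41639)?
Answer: 18774133/30646304 ≈ 0.61261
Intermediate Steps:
49635/47840 + 17693/(-41639) = 49635*(1/47840) + 17693*(-1/41639) = 9927/9568 - 1361/3203 = 18774133/30646304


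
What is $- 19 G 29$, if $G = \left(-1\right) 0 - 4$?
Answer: $2204$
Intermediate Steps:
$G = -4$ ($G = 0 - 4 = -4$)
$- 19 G 29 = \left(-19\right) \left(-4\right) 29 = 76 \cdot 29 = 2204$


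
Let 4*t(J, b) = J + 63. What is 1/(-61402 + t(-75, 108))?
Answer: -1/61405 ≈ -1.6285e-5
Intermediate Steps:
t(J, b) = 63/4 + J/4 (t(J, b) = (J + 63)/4 = (63 + J)/4 = 63/4 + J/4)
1/(-61402 + t(-75, 108)) = 1/(-61402 + (63/4 + (¼)*(-75))) = 1/(-61402 + (63/4 - 75/4)) = 1/(-61402 - 3) = 1/(-61405) = -1/61405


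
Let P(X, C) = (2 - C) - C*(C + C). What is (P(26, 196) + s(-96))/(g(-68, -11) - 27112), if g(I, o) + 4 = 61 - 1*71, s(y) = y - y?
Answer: 38513/13563 ≈ 2.8396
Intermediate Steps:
s(y) = 0
g(I, o) = -14 (g(I, o) = -4 + (61 - 1*71) = -4 + (61 - 71) = -4 - 10 = -14)
P(X, C) = 2 - C - 2*C**2 (P(X, C) = (2 - C) - C*2*C = (2 - C) - 2*C**2 = 2 - C - 2*C**2)
(P(26, 196) + s(-96))/(g(-68, -11) - 27112) = ((2 - 1*196 - 2*196**2) + 0)/(-14 - 27112) = ((2 - 196 - 2*38416) + 0)/(-27126) = ((2 - 196 - 76832) + 0)*(-1/27126) = (-77026 + 0)*(-1/27126) = -77026*(-1/27126) = 38513/13563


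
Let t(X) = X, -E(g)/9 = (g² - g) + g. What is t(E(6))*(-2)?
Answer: 648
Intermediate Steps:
E(g) = -9*g² (E(g) = -9*((g² - g) + g) = -9*g²)
t(E(6))*(-2) = -9*6²*(-2) = -9*36*(-2) = -324*(-2) = 648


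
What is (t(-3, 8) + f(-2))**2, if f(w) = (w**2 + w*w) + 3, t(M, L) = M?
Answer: 64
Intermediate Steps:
f(w) = 3 + 2*w**2 (f(w) = (w**2 + w**2) + 3 = 2*w**2 + 3 = 3 + 2*w**2)
(t(-3, 8) + f(-2))**2 = (-3 + (3 + 2*(-2)**2))**2 = (-3 + (3 + 2*4))**2 = (-3 + (3 + 8))**2 = (-3 + 11)**2 = 8**2 = 64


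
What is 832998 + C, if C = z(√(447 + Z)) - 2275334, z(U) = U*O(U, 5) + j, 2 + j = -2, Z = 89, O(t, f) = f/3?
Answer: -1442340 + 10*√134/3 ≈ -1.4423e+6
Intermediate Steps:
O(t, f) = f/3 (O(t, f) = f*(⅓) = f/3)
j = -4 (j = -2 - 2 = -4)
z(U) = -4 + 5*U/3 (z(U) = U*((⅓)*5) - 4 = U*(5/3) - 4 = 5*U/3 - 4 = -4 + 5*U/3)
C = -2275338 + 10*√134/3 (C = (-4 + 5*√(447 + 89)/3) - 2275334 = (-4 + 5*√536/3) - 2275334 = (-4 + 5*(2*√134)/3) - 2275334 = (-4 + 10*√134/3) - 2275334 = -2275338 + 10*√134/3 ≈ -2.2753e+6)
832998 + C = 832998 + (-2275338 + 10*√134/3) = -1442340 + 10*√134/3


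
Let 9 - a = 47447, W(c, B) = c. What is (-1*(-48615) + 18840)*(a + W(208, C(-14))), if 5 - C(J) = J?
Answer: -3185899650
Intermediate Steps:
C(J) = 5 - J
a = -47438 (a = 9 - 1*47447 = 9 - 47447 = -47438)
(-1*(-48615) + 18840)*(a + W(208, C(-14))) = (-1*(-48615) + 18840)*(-47438 + 208) = (48615 + 18840)*(-47230) = 67455*(-47230) = -3185899650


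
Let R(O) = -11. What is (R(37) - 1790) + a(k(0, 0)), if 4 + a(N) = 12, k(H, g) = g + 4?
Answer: -1793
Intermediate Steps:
k(H, g) = 4 + g
a(N) = 8 (a(N) = -4 + 12 = 8)
(R(37) - 1790) + a(k(0, 0)) = (-11 - 1790) + 8 = -1801 + 8 = -1793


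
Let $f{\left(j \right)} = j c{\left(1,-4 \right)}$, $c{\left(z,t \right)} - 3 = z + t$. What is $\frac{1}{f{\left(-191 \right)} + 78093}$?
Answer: $\frac{1}{78093} \approx 1.2805 \cdot 10^{-5}$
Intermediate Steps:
$c{\left(z,t \right)} = 3 + t + z$ ($c{\left(z,t \right)} = 3 + \left(z + t\right) = 3 + \left(t + z\right) = 3 + t + z$)
$f{\left(j \right)} = 0$ ($f{\left(j \right)} = j \left(3 - 4 + 1\right) = j 0 = 0$)
$\frac{1}{f{\left(-191 \right)} + 78093} = \frac{1}{0 + 78093} = \frac{1}{78093}$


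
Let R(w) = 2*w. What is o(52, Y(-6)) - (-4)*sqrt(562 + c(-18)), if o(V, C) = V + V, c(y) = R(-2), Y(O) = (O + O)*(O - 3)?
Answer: 104 + 12*sqrt(62) ≈ 198.49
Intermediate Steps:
Y(O) = 2*O*(-3 + O) (Y(O) = (2*O)*(-3 + O) = 2*O*(-3 + O))
c(y) = -4 (c(y) = 2*(-2) = -4)
o(V, C) = 2*V
o(52, Y(-6)) - (-4)*sqrt(562 + c(-18)) = 2*52 - (-4)*sqrt(562 - 4) = 104 - (-4)*sqrt(558) = 104 - (-4)*3*sqrt(62) = 104 - (-12)*sqrt(62) = 104 + 12*sqrt(62)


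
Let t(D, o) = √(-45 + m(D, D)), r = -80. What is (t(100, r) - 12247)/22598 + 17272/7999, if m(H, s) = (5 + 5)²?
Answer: 292348903/180761402 + √55/22598 ≈ 1.6176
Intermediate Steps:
m(H, s) = 100 (m(H, s) = 10² = 100)
t(D, o) = √55 (t(D, o) = √(-45 + 100) = √55)
(t(100, r) - 12247)/22598 + 17272/7999 = (√55 - 12247)/22598 + 17272/7999 = (-12247 + √55)*(1/22598) + 17272*(1/7999) = (-12247/22598 + √55/22598) + 17272/7999 = 292348903/180761402 + √55/22598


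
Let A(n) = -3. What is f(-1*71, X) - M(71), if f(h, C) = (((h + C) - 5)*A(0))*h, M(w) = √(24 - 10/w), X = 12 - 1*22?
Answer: -18318 - 11*√994/71 ≈ -18323.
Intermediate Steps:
X = -10 (X = 12 - 22 = -10)
f(h, C) = h*(15 - 3*C - 3*h) (f(h, C) = (((h + C) - 5)*(-3))*h = (((C + h) - 5)*(-3))*h = ((-5 + C + h)*(-3))*h = (15 - 3*C - 3*h)*h = h*(15 - 3*C - 3*h))
f(-1*71, X) - M(71) = 3*(-1*71)*(5 - 1*(-10) - (-1)*71) - √(24 - 10/71) = 3*(-71)*(5 + 10 - 1*(-71)) - √(24 - 10*1/71) = 3*(-71)*(5 + 10 + 71) - √(24 - 10/71) = 3*(-71)*86 - √(1694/71) = -18318 - 11*√994/71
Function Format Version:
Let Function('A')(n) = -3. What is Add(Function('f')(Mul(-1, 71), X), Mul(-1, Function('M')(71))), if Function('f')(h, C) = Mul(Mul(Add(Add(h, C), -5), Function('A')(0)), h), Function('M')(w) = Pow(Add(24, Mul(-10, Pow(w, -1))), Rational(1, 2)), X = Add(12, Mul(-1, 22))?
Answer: Add(-18318, Mul(Rational(-11, 71), Pow(994, Rational(1, 2)))) ≈ -18323.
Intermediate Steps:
X = -10 (X = Add(12, -22) = -10)
Function('f')(h, C) = Mul(h, Add(15, Mul(-3, C), Mul(-3, h))) (Function('f')(h, C) = Mul(Mul(Add(Add(h, C), -5), -3), h) = Mul(Mul(Add(Add(C, h), -5), -3), h) = Mul(Mul(Add(-5, C, h), -3), h) = Mul(Add(15, Mul(-3, C), Mul(-3, h)), h) = Mul(h, Add(15, Mul(-3, C), Mul(-3, h))))
Add(Function('f')(Mul(-1, 71), X), Mul(-1, Function('M')(71))) = Add(Mul(3, Mul(-1, 71), Add(5, Mul(-1, -10), Mul(-1, Mul(-1, 71)))), Mul(-1, Pow(Add(24, Mul(-10, Pow(71, -1))), Rational(1, 2)))) = Add(Mul(3, -71, Add(5, 10, Mul(-1, -71))), Mul(-1, Pow(Add(24, Mul(-10, Rational(1, 71))), Rational(1, 2)))) = Add(Mul(3, -71, Add(5, 10, 71)), Mul(-1, Pow(Add(24, Rational(-10, 71)), Rational(1, 2)))) = Add(Mul(3, -71, 86), Mul(-1, Pow(Rational(1694, 71), Rational(1, 2)))) = Add(-18318, Mul(-1, Mul(Rational(11, 71), Pow(994, Rational(1, 2))))) = Add(-18318, Mul(Rational(-11, 71), Pow(994, Rational(1, 2))))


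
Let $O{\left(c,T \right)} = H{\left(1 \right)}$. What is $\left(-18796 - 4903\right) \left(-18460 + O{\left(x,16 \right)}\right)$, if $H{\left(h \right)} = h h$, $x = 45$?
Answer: $437459841$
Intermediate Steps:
$H{\left(h \right)} = h^{2}$
$O{\left(c,T \right)} = 1$ ($O{\left(c,T \right)} = 1^{2} = 1$)
$\left(-18796 - 4903\right) \left(-18460 + O{\left(x,16 \right)}\right) = \left(-18796 - 4903\right) \left(-18460 + 1\right) = \left(-23699\right) \left(-18459\right) = 437459841$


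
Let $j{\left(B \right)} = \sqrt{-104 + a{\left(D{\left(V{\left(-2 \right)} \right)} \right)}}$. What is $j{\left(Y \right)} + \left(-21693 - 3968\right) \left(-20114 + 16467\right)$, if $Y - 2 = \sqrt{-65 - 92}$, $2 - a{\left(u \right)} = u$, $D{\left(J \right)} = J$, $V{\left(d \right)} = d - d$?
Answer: $93585667 + i \sqrt{102} \approx 9.3586 \cdot 10^{7} + 10.1 i$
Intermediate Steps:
$V{\left(d \right)} = 0$
$a{\left(u \right)} = 2 - u$
$Y = 2 + i \sqrt{157}$ ($Y = 2 + \sqrt{-65 - 92} = 2 + \sqrt{-157} = 2 + i \sqrt{157} \approx 2.0 + 12.53 i$)
$j{\left(B \right)} = i \sqrt{102}$ ($j{\left(B \right)} = \sqrt{-104 + \left(2 - 0\right)} = \sqrt{-104 + \left(2 + 0\right)} = \sqrt{-104 + 2} = \sqrt{-102} = i \sqrt{102}$)
$j{\left(Y \right)} + \left(-21693 - 3968\right) \left(-20114 + 16467\right) = i \sqrt{102} + \left(-21693 - 3968\right) \left(-20114 + 16467\right) = i \sqrt{102} - -93585667 = i \sqrt{102} + 93585667 = 93585667 + i \sqrt{102}$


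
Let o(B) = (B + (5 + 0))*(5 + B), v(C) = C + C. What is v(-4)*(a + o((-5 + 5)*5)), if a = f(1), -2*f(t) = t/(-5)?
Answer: -1004/5 ≈ -200.80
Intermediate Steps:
f(t) = t/10 (f(t) = -t/(2*(-5)) = -t*(-1)/(2*5) = -(-1)*t/10 = t/10)
a = ⅒ (a = (⅒)*1 = ⅒ ≈ 0.10000)
v(C) = 2*C
o(B) = (5 + B)² (o(B) = (B + 5)*(5 + B) = (5 + B)*(5 + B) = (5 + B)²)
v(-4)*(a + o((-5 + 5)*5)) = (2*(-4))*(⅒ + (5 + (-5 + 5)*5)²) = -8*(⅒ + (5 + 0*5)²) = -8*(⅒ + (5 + 0)²) = -8*(⅒ + 5²) = -8*(⅒ + 25) = -8*251/10 = -1004/5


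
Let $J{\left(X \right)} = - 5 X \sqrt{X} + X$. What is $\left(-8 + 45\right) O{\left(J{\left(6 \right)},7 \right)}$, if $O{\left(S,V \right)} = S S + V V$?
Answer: $202945 - 13320 \sqrt{6} \approx 1.7032 \cdot 10^{5}$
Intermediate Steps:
$J{\left(X \right)} = X - 5 X^{\frac{3}{2}}$ ($J{\left(X \right)} = - 5 X^{\frac{3}{2}} + X = X - 5 X^{\frac{3}{2}}$)
$O{\left(S,V \right)} = S^{2} + V^{2}$
$\left(-8 + 45\right) O{\left(J{\left(6 \right)},7 \right)} = \left(-8 + 45\right) \left(\left(6 - 5 \cdot 6^{\frac{3}{2}}\right)^{2} + 7^{2}\right) = 37 \left(\left(6 - 5 \cdot 6 \sqrt{6}\right)^{2} + 49\right) = 37 \left(\left(6 - 30 \sqrt{6}\right)^{2} + 49\right) = 37 \left(49 + \left(6 - 30 \sqrt{6}\right)^{2}\right) = 1813 + 37 \left(6 - 30 \sqrt{6}\right)^{2}$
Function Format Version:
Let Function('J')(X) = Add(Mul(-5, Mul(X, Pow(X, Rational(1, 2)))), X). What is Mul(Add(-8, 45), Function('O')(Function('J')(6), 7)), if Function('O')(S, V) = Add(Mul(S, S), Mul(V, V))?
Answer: Add(202945, Mul(-13320, Pow(6, Rational(1, 2)))) ≈ 1.7032e+5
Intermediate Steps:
Function('J')(X) = Add(X, Mul(-5, Pow(X, Rational(3, 2)))) (Function('J')(X) = Add(Mul(-5, Pow(X, Rational(3, 2))), X) = Add(X, Mul(-5, Pow(X, Rational(3, 2)))))
Function('O')(S, V) = Add(Pow(S, 2), Pow(V, 2))
Mul(Add(-8, 45), Function('O')(Function('J')(6), 7)) = Mul(Add(-8, 45), Add(Pow(Add(6, Mul(-5, Pow(6, Rational(3, 2)))), 2), Pow(7, 2))) = Mul(37, Add(Pow(Add(6, Mul(-5, Mul(6, Pow(6, Rational(1, 2))))), 2), 49)) = Mul(37, Add(Pow(Add(6, Mul(-30, Pow(6, Rational(1, 2)))), 2), 49)) = Mul(37, Add(49, Pow(Add(6, Mul(-30, Pow(6, Rational(1, 2)))), 2))) = Add(1813, Mul(37, Pow(Add(6, Mul(-30, Pow(6, Rational(1, 2)))), 2)))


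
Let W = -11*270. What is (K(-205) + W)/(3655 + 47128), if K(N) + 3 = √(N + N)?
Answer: -2973/50783 + I*√410/50783 ≈ -0.058543 + 0.00039873*I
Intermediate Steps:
K(N) = -3 + √2*√N (K(N) = -3 + √(N + N) = -3 + √(2*N) = -3 + √2*√N)
W = -2970
(K(-205) + W)/(3655 + 47128) = ((-3 + √2*√(-205)) - 2970)/(3655 + 47128) = ((-3 + √2*(I*√205)) - 2970)/50783 = ((-3 + I*√410) - 2970)*(1/50783) = (-2973 + I*√410)*(1/50783) = -2973/50783 + I*√410/50783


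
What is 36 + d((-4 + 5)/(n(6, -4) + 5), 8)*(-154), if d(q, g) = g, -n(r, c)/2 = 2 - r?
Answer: -1196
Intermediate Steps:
n(r, c) = -4 + 2*r (n(r, c) = -2*(2 - r) = -4 + 2*r)
36 + d((-4 + 5)/(n(6, -4) + 5), 8)*(-154) = 36 + 8*(-154) = 36 - 1232 = -1196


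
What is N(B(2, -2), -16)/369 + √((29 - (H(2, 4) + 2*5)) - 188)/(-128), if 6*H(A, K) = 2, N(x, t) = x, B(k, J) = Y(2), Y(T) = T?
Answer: 2/369 - I*√381/192 ≈ 0.0054201 - 0.10166*I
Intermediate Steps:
B(k, J) = 2
H(A, K) = ⅓ (H(A, K) = (⅙)*2 = ⅓)
N(B(2, -2), -16)/369 + √((29 - (H(2, 4) + 2*5)) - 188)/(-128) = 2/369 + √((29 - (⅓ + 2*5)) - 188)/(-128) = 2*(1/369) + √((29 - (⅓ + 10)) - 188)*(-1/128) = 2/369 + √((29 - 1*31/3) - 188)*(-1/128) = 2/369 + √((29 - 31/3) - 188)*(-1/128) = 2/369 + √(56/3 - 188)*(-1/128) = 2/369 + √(-508/3)*(-1/128) = 2/369 + (2*I*√381/3)*(-1/128) = 2/369 - I*√381/192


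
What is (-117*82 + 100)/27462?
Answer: -4747/13731 ≈ -0.34571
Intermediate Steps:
(-117*82 + 100)/27462 = (-9594 + 100)*(1/27462) = -9494*1/27462 = -4747/13731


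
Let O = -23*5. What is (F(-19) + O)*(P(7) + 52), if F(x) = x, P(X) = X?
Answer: -7906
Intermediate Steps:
O = -115
(F(-19) + O)*(P(7) + 52) = (-19 - 115)*(7 + 52) = -134*59 = -7906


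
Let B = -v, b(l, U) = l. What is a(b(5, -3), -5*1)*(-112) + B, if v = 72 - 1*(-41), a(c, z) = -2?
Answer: 111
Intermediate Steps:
v = 113 (v = 72 + 41 = 113)
B = -113 (B = -1*113 = -113)
a(b(5, -3), -5*1)*(-112) + B = -2*(-112) - 113 = 224 - 113 = 111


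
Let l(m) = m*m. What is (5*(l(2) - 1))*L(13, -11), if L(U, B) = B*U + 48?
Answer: -1425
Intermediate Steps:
l(m) = m²
L(U, B) = 48 + B*U
(5*(l(2) - 1))*L(13, -11) = (5*(2² - 1))*(48 - 11*13) = (5*(4 - 1))*(48 - 143) = (5*3)*(-95) = 15*(-95) = -1425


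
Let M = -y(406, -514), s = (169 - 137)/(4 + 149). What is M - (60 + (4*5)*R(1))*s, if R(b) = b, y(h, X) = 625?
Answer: -98185/153 ≈ -641.73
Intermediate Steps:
s = 32/153 ≈ 0.20915
M = -625 (M = -1*625 = -625)
M - (60 + (4*5)*R(1))*s = -625 - (60 + (4*5)*1)*32/153 = -625 - (60 + 20*1)*32/153 = -625 - (60 + 20)*32/153 = -625 - 80*32/153 = -625 - 1*2560/153 = -625 - 2560/153 = -98185/153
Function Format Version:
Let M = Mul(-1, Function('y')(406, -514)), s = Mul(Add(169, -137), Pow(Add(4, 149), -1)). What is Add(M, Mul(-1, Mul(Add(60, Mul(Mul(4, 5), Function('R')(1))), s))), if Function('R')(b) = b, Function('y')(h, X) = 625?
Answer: Rational(-98185, 153) ≈ -641.73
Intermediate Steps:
s = Rational(32, 153) (s = Mul(32, Pow(153, -1)) = Mul(32, Rational(1, 153)) = Rational(32, 153) ≈ 0.20915)
M = -625 (M = Mul(-1, 625) = -625)
Add(M, Mul(-1, Mul(Add(60, Mul(Mul(4, 5), Function('R')(1))), s))) = Add(-625, Mul(-1, Mul(Add(60, Mul(Mul(4, 5), 1)), Rational(32, 153)))) = Add(-625, Mul(-1, Mul(Add(60, Mul(20, 1)), Rational(32, 153)))) = Add(-625, Mul(-1, Mul(Add(60, 20), Rational(32, 153)))) = Add(-625, Mul(-1, Mul(80, Rational(32, 153)))) = Add(-625, Mul(-1, Rational(2560, 153))) = Add(-625, Rational(-2560, 153)) = Rational(-98185, 153)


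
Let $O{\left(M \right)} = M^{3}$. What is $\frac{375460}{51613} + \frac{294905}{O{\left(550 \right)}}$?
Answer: $\frac{12496475686353}{1717422575000} \approx 7.2763$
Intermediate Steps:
$\frac{375460}{51613} + \frac{294905}{O{\left(550 \right)}} = \frac{375460}{51613} + \frac{294905}{550^{3}} = 375460 \cdot \frac{1}{51613} + \frac{294905}{166375000} = \frac{375460}{51613} + 294905 \cdot \frac{1}{166375000} = \frac{375460}{51613} + \frac{58981}{33275000} = \frac{12496475686353}{1717422575000}$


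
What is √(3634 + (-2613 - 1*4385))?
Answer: 58*I ≈ 58.0*I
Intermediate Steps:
√(3634 + (-2613 - 1*4385)) = √(3634 + (-2613 - 4385)) = √(3634 - 6998) = √(-3364) = 58*I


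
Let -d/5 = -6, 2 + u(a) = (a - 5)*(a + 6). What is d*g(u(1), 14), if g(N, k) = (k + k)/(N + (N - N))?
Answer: -28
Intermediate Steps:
u(a) = -2 + (-5 + a)*(6 + a) (u(a) = -2 + (a - 5)*(a + 6) = -2 + (-5 + a)*(6 + a))
d = 30 (d = -5*(-6) = 30)
g(N, k) = 2*k/N (g(N, k) = (2*k)/(N + 0) = (2*k)/N = 2*k/N)
d*g(u(1), 14) = 30*(2*14/(-32 + 1 + 1²)) = 30*(2*14/(-32 + 1 + 1)) = 30*(2*14/(-30)) = 30*(2*14*(-1/30)) = 30*(-14/15) = -28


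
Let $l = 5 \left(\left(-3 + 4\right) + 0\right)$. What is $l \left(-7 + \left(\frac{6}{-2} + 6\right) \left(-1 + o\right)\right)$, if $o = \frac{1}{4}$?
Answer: $- \frac{185}{4} \approx -46.25$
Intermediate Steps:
$l = 5$ ($l = 5 \left(1 + 0\right) = 5 \cdot 1 = 5$)
$o = \frac{1}{4} \approx 0.25$
$l \left(-7 + \left(\frac{6}{-2} + 6\right) \left(-1 + o\right)\right) = 5 \left(-7 + \left(\frac{6}{-2} + 6\right) \left(-1 + \frac{1}{4}\right)\right) = 5 \left(-7 + \left(6 \left(- \frac{1}{2}\right) + 6\right) \left(- \frac{3}{4}\right)\right) = 5 \left(-7 + \left(-3 + 6\right) \left(- \frac{3}{4}\right)\right) = 5 \left(-7 + 3 \left(- \frac{3}{4}\right)\right) = 5 \left(-7 - \frac{9}{4}\right) = 5 \left(- \frac{37}{4}\right) = - \frac{185}{4}$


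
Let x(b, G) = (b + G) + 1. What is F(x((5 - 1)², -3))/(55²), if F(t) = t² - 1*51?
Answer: 29/605 ≈ 0.047934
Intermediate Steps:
x(b, G) = 1 + G + b (x(b, G) = (G + b) + 1 = 1 + G + b)
F(t) = -51 + t² (F(t) = t² - 51 = -51 + t²)
F(x((5 - 1)², -3))/(55²) = (-51 + (1 - 3 + (5 - 1)²)²)/(55²) = (-51 + (1 - 3 + 4²)²)/3025 = (-51 + (1 - 3 + 16)²)*(1/3025) = (-51 + 14²)*(1/3025) = (-51 + 196)*(1/3025) = 145*(1/3025) = 29/605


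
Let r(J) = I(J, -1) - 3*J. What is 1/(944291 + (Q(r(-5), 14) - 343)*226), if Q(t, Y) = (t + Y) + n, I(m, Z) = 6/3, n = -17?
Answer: 1/869937 ≈ 1.1495e-6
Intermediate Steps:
I(m, Z) = 2 (I(m, Z) = 6*(⅓) = 2)
r(J) = 2 - 3*J
Q(t, Y) = -17 + Y + t (Q(t, Y) = (t + Y) - 17 = (Y + t) - 17 = -17 + Y + t)
1/(944291 + (Q(r(-5), 14) - 343)*226) = 1/(944291 + ((-17 + 14 + (2 - 3*(-5))) - 343)*226) = 1/(944291 + ((-17 + 14 + (2 + 15)) - 343)*226) = 1/(944291 + ((-17 + 14 + 17) - 343)*226) = 1/(944291 + (14 - 343)*226) = 1/(944291 - 329*226) = 1/(944291 - 74354) = 1/869937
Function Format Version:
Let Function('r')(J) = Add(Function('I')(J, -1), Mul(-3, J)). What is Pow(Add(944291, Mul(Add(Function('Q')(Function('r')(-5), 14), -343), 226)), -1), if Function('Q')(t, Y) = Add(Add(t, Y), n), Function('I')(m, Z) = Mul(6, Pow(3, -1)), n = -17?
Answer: Rational(1, 869937) ≈ 1.1495e-6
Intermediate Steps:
Function('I')(m, Z) = 2 (Function('I')(m, Z) = Mul(6, Rational(1, 3)) = 2)
Function('r')(J) = Add(2, Mul(-3, J))
Function('Q')(t, Y) = Add(-17, Y, t) (Function('Q')(t, Y) = Add(Add(t, Y), -17) = Add(Add(Y, t), -17) = Add(-17, Y, t))
Pow(Add(944291, Mul(Add(Function('Q')(Function('r')(-5), 14), -343), 226)), -1) = Pow(Add(944291, Mul(Add(Add(-17, 14, Add(2, Mul(-3, -5))), -343), 226)), -1) = Pow(Add(944291, Mul(Add(Add(-17, 14, Add(2, 15)), -343), 226)), -1) = Pow(Add(944291, Mul(Add(Add(-17, 14, 17), -343), 226)), -1) = Pow(Add(944291, Mul(Add(14, -343), 226)), -1) = Pow(Add(944291, Mul(-329, 226)), -1) = Pow(Add(944291, -74354), -1) = Pow(869937, -1) = Rational(1, 869937)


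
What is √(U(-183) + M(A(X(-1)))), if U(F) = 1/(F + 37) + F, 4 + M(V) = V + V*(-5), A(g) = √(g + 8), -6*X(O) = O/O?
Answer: √(-35876142 - 127896*√282)/438 ≈ 14.078*I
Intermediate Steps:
X(O) = -⅙ (X(O) = -O/(6*O) = -⅙*1 = -⅙)
A(g) = √(8 + g)
M(V) = -4 - 4*V (M(V) = -4 + (V + V*(-5)) = -4 + (V - 5*V) = -4 - 4*V)
U(F) = F + 1/(37 + F) (U(F) = 1/(37 + F) + F = F + 1/(37 + F))
√(U(-183) + M(A(X(-1)))) = √((1 + (-183)² + 37*(-183))/(37 - 183) + (-4 - 4*√(8 - ⅙))) = √((1 + 33489 - 6771)/(-146) + (-4 - 2*√282/3)) = √(-1/146*26719 + (-4 - 2*√282/3)) = √(-26719/146 + (-4 - 2*√282/3)) = √(-27303/146 - 2*√282/3)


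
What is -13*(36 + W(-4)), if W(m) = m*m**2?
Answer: 364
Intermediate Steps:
W(m) = m**3
-13*(36 + W(-4)) = -13*(36 + (-4)**3) = -13*(36 - 64) = -13*(-28) = 364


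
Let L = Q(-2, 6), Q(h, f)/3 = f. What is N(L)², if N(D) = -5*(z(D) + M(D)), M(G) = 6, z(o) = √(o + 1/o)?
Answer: 24325/18 + 250*√26 ≈ 2626.1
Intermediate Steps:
Q(h, f) = 3*f
L = 18 (L = 3*6 = 18)
N(D) = -30 - 5*√(D + 1/D) (N(D) = -5*(√(D + 1/D) + 6) = -5*(6 + √(D + 1/D)) = -30 - 5*√(D + 1/D))
N(L)² = (-30 - 5*√(18 + 1/18))² = (-30 - 25*√26/6)²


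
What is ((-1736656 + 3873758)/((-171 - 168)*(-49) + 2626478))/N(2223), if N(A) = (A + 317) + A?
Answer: 194282/1144457537 ≈ 0.00016976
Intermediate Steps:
N(A) = 317 + 2*A (N(A) = (317 + A) + A = 317 + 2*A)
((-1736656 + 3873758)/((-171 - 168)*(-49) + 2626478))/N(2223) = ((-1736656 + 3873758)/((-171 - 168)*(-49) + 2626478))/(317 + 2*2223) = (2137102/(-339*(-49) + 2626478))/(317 + 4446) = (2137102/(16611 + 2626478))/4763 = (2137102/2643089)*(1/4763) = 194282/1144457537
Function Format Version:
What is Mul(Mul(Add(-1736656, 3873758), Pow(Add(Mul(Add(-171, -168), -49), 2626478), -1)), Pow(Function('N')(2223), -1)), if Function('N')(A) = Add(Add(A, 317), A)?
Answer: Rational(194282, 1144457537) ≈ 0.00016976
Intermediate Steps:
Function('N')(A) = Add(317, Mul(2, A)) (Function('N')(A) = Add(Add(317, A), A) = Add(317, Mul(2, A)))
Mul(Mul(Add(-1736656, 3873758), Pow(Add(Mul(Add(-171, -168), -49), 2626478), -1)), Pow(Function('N')(2223), -1)) = Mul(Mul(Add(-1736656, 3873758), Pow(Add(Mul(Add(-171, -168), -49), 2626478), -1)), Pow(Add(317, Mul(2, 2223)), -1)) = Mul(Mul(2137102, Pow(Add(Mul(-339, -49), 2626478), -1)), Pow(Add(317, 4446), -1)) = Mul(Mul(2137102, Pow(Add(16611, 2626478), -1)), Pow(4763, -1)) = Mul(Mul(2137102, Pow(2643089, -1)), Rational(1, 4763)) = Mul(Mul(2137102, Rational(1, 2643089)), Rational(1, 4763)) = Mul(Rational(2137102, 2643089), Rational(1, 4763)) = Rational(194282, 1144457537)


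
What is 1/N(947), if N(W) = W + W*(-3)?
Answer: -1/1894 ≈ -0.00052798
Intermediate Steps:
N(W) = -2*W (N(W) = W - 3*W = -2*W)
1/N(947) = 1/(-2*947) = 1/(-1894) = -1/1894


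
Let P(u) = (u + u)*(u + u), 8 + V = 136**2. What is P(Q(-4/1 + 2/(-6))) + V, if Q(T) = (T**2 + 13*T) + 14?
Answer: 1677304/81 ≈ 20707.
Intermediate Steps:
V = 18488 (V = -8 + 136**2 = -8 + 18496 = 18488)
Q(T) = 14 + T**2 + 13*T
P(u) = 4*u**2 (P(u) = (2*u)*(2*u) = 4*u**2)
P(Q(-4/1 + 2/(-6))) + V = 4*(14 + (-4/1 + 2/(-6))**2 + 13*(-4/1 + 2/(-6)))**2 + 18488 = 4*(14 + (-4*1 + 2*(-1/6))**2 + 13*(-4*1 + 2*(-1/6)))**2 + 18488 = 4*(14 + (-4 - 1/3)**2 + 13*(-4 - 1/3))**2 + 18488 = 4*(14 + (-13/3)**2 + 13*(-13/3))**2 + 18488 = 4*(14 + 169/9 - 169/3)**2 + 18488 = 4*(-212/9)**2 + 18488 = 4*(44944/81) + 18488 = 179776/81 + 18488 = 1677304/81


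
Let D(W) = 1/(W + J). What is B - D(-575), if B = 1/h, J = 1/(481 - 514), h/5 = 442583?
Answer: 73045171/41992275040 ≈ 0.0017395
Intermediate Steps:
h = 2212915 (h = 5*442583 = 2212915)
J = -1/33 (J = 1/(-33) = -1/33 ≈ -0.030303)
B = 1/2212915 ≈ 4.5189e-7
D(W) = 1/(-1/33 + W) (D(W) = 1/(W - 1/33) = 1/(-1/33 + W))
B - D(-575) = 1/2212915 - 33/(-1 + 33*(-575)) = 1/2212915 - 33/(-1 - 18975) = 1/2212915 - 33/(-18976) = 1/2212915 - 33*(-1)/18976 = 1/2212915 - 1*(-33/18976) = 1/2212915 + 33/18976 = 73045171/41992275040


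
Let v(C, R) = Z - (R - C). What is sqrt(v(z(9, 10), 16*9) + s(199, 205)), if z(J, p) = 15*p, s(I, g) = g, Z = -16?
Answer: sqrt(195) ≈ 13.964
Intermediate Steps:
v(C, R) = -16 + C - R (v(C, R) = -16 - (R - C) = -16 + (C - R) = -16 + C - R)
sqrt(v(z(9, 10), 16*9) + s(199, 205)) = sqrt((-16 + 15*10 - 16*9) + 205) = sqrt((-16 + 150 - 1*144) + 205) = sqrt((-16 + 150 - 144) + 205) = sqrt(-10 + 205) = sqrt(195)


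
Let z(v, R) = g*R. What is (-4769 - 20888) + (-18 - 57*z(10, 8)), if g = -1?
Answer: -25219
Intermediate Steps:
z(v, R) = -R
(-4769 - 20888) + (-18 - 57*z(10, 8)) = (-4769 - 20888) + (-18 - (-57)*8) = -25657 + (-18 - 57*(-8)) = -25657 + (-18 + 456) = -25657 + 438 = -25219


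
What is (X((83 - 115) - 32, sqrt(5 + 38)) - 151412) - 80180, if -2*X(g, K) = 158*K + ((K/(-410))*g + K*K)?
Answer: -463227/2 - 16211*sqrt(43)/205 ≈ -2.3213e+5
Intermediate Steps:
X(g, K) = -79*K - K**2/2 + K*g/820 (X(g, K) = -(158*K + ((K/(-410))*g + K*K))/2 = -(158*K + ((K*(-1/410))*g + K**2))/2 = -(158*K + ((-K/410)*g + K**2))/2 = -(158*K + (-K*g/410 + K**2))/2 = -(158*K + (K**2 - K*g/410))/2 = -(K**2 + 158*K - K*g/410)/2 = -79*K - K**2/2 + K*g/820)
(X((83 - 115) - 32, sqrt(5 + 38)) - 151412) - 80180 = (sqrt(5 + 38)*(-64780 + ((83 - 115) - 32) - 410*sqrt(5 + 38))/820 - 151412) - 80180 = (sqrt(43)*(-64780 + (-32 - 32) - 410*sqrt(43))/820 - 151412) - 80180 = (sqrt(43)*(-64780 - 64 - 410*sqrt(43))/820 - 151412) - 80180 = (sqrt(43)*(-64844 - 410*sqrt(43))/820 - 151412) - 80180 = (-151412 + sqrt(43)*(-64844 - 410*sqrt(43))/820) - 80180 = -231592 + sqrt(43)*(-64844 - 410*sqrt(43))/820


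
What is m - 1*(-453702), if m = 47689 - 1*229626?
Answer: 271765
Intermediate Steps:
m = -181937 (m = 47689 - 229626 = -181937)
m - 1*(-453702) = -181937 - 1*(-453702) = -181937 + 453702 = 271765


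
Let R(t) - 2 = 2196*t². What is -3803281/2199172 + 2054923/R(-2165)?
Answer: -19571603935418453/11318199349713772 ≈ -1.7292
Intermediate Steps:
R(t) = 2 + 2196*t²
-3803281/2199172 + 2054923/R(-2165) = -3803281/2199172 + 2054923/(2 + 2196*(-2165)²) = -3803281*1/2199172 + 2054923/(2 + 2196*4687225) = -3803281/2199172 + 2054923/(2 + 10293146100) = -3803281/2199172 + 2054923/10293146102 = -19571603935418453/11318199349713772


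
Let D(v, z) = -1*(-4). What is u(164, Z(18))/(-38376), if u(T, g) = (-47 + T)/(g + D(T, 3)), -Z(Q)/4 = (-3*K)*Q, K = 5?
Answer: -1/355552 ≈ -2.8125e-6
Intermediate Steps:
D(v, z) = 4
Z(Q) = 60*Q (Z(Q) = -4*(-3*5)*Q = -(-60)*Q = 60*Q)
u(T, g) = (-47 + T)/(4 + g) (u(T, g) = (-47 + T)/(g + 4) = (-47 + T)/(4 + g))
u(164, Z(18))/(-38376) = ((-47 + 164)/(4 + 60*18))/(-38376) = (117/(4 + 1080))*(-1/38376) = (117/1084)*(-1/38376) = -1/355552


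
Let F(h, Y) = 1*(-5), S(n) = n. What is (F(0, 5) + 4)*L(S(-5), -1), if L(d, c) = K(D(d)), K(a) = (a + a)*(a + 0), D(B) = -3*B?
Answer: -450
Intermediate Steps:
F(h, Y) = -5
K(a) = 2*a**2 (K(a) = (2*a)*a = 2*a**2)
L(d, c) = 18*d**2 (L(d, c) = 2*(-3*d)**2 = 2*(9*d**2) = 18*d**2)
(F(0, 5) + 4)*L(S(-5), -1) = (-5 + 4)*(18*(-5)**2) = -18*25 = -1*450 = -450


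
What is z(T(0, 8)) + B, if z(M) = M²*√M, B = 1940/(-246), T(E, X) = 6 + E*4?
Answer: -970/123 + 36*√6 ≈ 80.295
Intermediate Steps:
T(E, X) = 6 + 4*E
B = -970/123 (B = 1940*(-1/246) = -970/123 ≈ -7.8862)
z(M) = M^(5/2)
z(T(0, 8)) + B = (6 + 4*0)^(5/2) - 970/123 = (6 + 0)^(5/2) - 970/123 = 6^(5/2) - 970/123 = 36*√6 - 970/123 = -970/123 + 36*√6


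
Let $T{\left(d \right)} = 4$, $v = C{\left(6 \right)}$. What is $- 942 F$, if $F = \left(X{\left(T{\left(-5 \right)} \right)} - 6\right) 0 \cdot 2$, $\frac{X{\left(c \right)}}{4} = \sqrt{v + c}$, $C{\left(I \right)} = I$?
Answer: $0$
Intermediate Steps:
$v = 6$
$X{\left(c \right)} = 4 \sqrt{6 + c}$
$F = 0$ ($F = \left(4 \sqrt{6 + 4} - 6\right) 0 \cdot 2 = \left(4 \sqrt{10} - 6\right) 0 = \left(-6 + 4 \sqrt{10}\right) 0 = 0$)
$- 942 F = \left(-942\right) 0 = 0$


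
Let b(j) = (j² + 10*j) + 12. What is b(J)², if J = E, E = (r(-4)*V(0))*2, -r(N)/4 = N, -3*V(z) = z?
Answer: 144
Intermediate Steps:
V(z) = -z/3
r(N) = -4*N
E = 0 (E = ((-4*(-4))*(-⅓*0))*2 = (16*0)*2 = 0*2 = 0)
J = 0
b(j) = 12 + j² + 10*j
b(J)² = (12 + 0² + 10*0)² = (12 + 0 + 0)² = 12² = 144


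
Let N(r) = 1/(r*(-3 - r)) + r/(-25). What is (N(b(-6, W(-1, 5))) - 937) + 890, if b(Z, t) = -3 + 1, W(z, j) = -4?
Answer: -2321/50 ≈ -46.420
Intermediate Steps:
b(Z, t) = -2
N(r) = -r/25 + 1/(r*(-3 - r)) (N(r) = 1/(r*(-3 - r)) + r*(-1/25) = 1/(r*(-3 - r)) - r/25 = -r/25 + 1/(r*(-3 - r)))
(N(b(-6, W(-1, 5))) - 937) + 890 = ((1/25)*(-25 - 1*(-2)**3 - 3*(-2)**2)/(-2*(3 - 2)) - 937) + 890 = ((1/25)*(-1/2)*(-25 - 1*(-8) - 3*4)/1 - 937) + 890 = ((1/25)*(-1/2)*1*(-25 + 8 - 12) - 937) + 890 = ((1/25)*(-1/2)*1*(-29) - 937) + 890 = (29/50 - 937) + 890 = -46821/50 + 890 = -2321/50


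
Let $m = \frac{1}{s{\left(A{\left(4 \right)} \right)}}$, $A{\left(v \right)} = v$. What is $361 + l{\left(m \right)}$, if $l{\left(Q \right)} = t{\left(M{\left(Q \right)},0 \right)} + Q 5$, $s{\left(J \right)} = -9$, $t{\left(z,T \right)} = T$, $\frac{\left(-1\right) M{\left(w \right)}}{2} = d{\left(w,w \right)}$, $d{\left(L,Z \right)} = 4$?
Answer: $\frac{3244}{9} \approx 360.44$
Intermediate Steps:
$M{\left(w \right)} = -8$ ($M{\left(w \right)} = \left(-2\right) 4 = -8$)
$m = - \frac{1}{9}$ ($m = \frac{1}{-9} = - \frac{1}{9} \approx -0.11111$)
$l{\left(Q \right)} = 5 Q$ ($l{\left(Q \right)} = 0 + Q 5 = 0 + 5 Q = 5 Q$)
$361 + l{\left(m \right)} = 361 + 5 \left(- \frac{1}{9}\right) = 361 - \frac{5}{9} = \frac{3244}{9}$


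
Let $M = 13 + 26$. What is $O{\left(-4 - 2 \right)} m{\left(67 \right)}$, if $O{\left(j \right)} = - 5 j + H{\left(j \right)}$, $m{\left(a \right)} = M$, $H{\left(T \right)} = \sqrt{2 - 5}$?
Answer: $1170 + 39 i \sqrt{3} \approx 1170.0 + 67.55 i$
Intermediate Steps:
$H{\left(T \right)} = i \sqrt{3}$ ($H{\left(T \right)} = \sqrt{-3} = i \sqrt{3}$)
$M = 39$
$m{\left(a \right)} = 39$
$O{\left(j \right)} = - 5 j + i \sqrt{3}$
$O{\left(-4 - 2 \right)} m{\left(67 \right)} = \left(- 5 \left(-4 - 2\right) + i \sqrt{3}\right) 39 = \left(\left(-5\right) \left(-6\right) + i \sqrt{3}\right) 39 = \left(30 + i \sqrt{3}\right) 39 = 1170 + 39 i \sqrt{3}$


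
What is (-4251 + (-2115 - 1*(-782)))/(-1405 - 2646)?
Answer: 5584/4051 ≈ 1.3784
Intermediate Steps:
(-4251 + (-2115 - 1*(-782)))/(-1405 - 2646) = (-4251 + (-2115 + 782))/(-4051) = (-4251 - 1333)*(-1/4051) = -5584*(-1/4051) = 5584/4051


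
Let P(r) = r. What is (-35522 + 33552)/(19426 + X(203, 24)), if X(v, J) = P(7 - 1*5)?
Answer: -985/9714 ≈ -0.10140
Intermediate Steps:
X(v, J) = 2 (X(v, J) = 7 - 1*5 = 7 - 5 = 2)
(-35522 + 33552)/(19426 + X(203, 24)) = (-35522 + 33552)/(19426 + 2) = -1970/19428 = -1970*1/19428 = -985/9714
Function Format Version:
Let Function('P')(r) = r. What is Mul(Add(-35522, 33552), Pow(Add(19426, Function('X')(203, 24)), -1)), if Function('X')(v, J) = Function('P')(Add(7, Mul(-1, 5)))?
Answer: Rational(-985, 9714) ≈ -0.10140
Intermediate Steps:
Function('X')(v, J) = 2 (Function('X')(v, J) = Add(7, Mul(-1, 5)) = Add(7, -5) = 2)
Mul(Add(-35522, 33552), Pow(Add(19426, Function('X')(203, 24)), -1)) = Mul(Add(-35522, 33552), Pow(Add(19426, 2), -1)) = Mul(-1970, Pow(19428, -1)) = Mul(-1970, Rational(1, 19428)) = Rational(-985, 9714)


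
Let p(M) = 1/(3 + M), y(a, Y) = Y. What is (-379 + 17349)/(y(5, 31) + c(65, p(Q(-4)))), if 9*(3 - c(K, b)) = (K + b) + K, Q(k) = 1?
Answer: 610920/703 ≈ 869.02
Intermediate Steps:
c(K, b) = 3 - 2*K/9 - b/9 (c(K, b) = 3 - ((K + b) + K)/9 = 3 - (b + 2*K)/9 = 3 + (-2*K/9 - b/9) = 3 - 2*K/9 - b/9)
(-379 + 17349)/(y(5, 31) + c(65, p(Q(-4)))) = (-379 + 17349)/(31 + (3 - 2/9*65 - 1/(9*(3 + 1)))) = 16970/(31 + (3 - 130/9 - ⅑/4)) = 16970/(31 + (3 - 130/9 - ⅑*¼)) = 16970/(31 + (3 - 130/9 - 1/36)) = 16970/(31 - 413/36) = 16970/(703/36) = 16970*(36/703) = 610920/703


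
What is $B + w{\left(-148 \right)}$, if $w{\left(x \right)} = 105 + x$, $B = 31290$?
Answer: $31247$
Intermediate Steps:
$B + w{\left(-148 \right)} = 31290 + \left(105 - 148\right) = 31290 - 43 = 31247$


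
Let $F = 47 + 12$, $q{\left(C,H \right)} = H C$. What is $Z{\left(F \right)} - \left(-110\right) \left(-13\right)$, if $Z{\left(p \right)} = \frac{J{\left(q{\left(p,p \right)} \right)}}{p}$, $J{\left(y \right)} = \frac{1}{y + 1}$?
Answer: $- \frac{293776339}{205438} \approx -1430.0$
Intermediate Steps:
$q{\left(C,H \right)} = C H$
$F = 59$
$J{\left(y \right)} = \frac{1}{1 + y}$
$Z{\left(p \right)} = \frac{1}{p \left(1 + p^{2}\right)}$ ($Z{\left(p \right)} = \frac{1}{\left(1 + p p\right) p} = \frac{1}{\left(1 + p^{2}\right) p} = \frac{1}{p \left(1 + p^{2}\right)}$)
$Z{\left(F \right)} - \left(-110\right) \left(-13\right) = \frac{1}{59 + 59^{3}} - \left(-110\right) \left(-13\right) = \frac{1}{59 + 205379} - 1430 = \frac{1}{205438} - 1430 = - \frac{293776339}{205438}$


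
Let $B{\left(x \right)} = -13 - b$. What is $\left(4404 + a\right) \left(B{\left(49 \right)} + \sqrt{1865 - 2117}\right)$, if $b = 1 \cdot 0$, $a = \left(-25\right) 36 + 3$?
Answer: $-45591 + 21042 i \sqrt{7} \approx -45591.0 + 55672.0 i$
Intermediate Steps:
$a = -897$ ($a = -900 + 3 = -897$)
$b = 0$
$B{\left(x \right)} = -13$ ($B{\left(x \right)} = -13 - 0 = -13 + 0 = -13$)
$\left(4404 + a\right) \left(B{\left(49 \right)} + \sqrt{1865 - 2117}\right) = \left(4404 - 897\right) \left(-13 + \sqrt{1865 - 2117}\right) = 3507 \left(-13 + \sqrt{-252}\right) = 3507 \left(-13 + 6 i \sqrt{7}\right) = -45591 + 21042 i \sqrt{7}$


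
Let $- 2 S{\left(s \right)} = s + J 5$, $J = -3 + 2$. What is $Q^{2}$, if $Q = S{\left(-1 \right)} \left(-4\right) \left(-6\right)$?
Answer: $5184$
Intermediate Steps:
$J = -1$
$S{\left(s \right)} = \frac{5}{2} - \frac{s}{2}$ ($S{\left(s \right)} = - \frac{s - 5}{2} = - \frac{-5 + s}{2} = \frac{5}{2} - \frac{s}{2}$)
$Q = 72$ ($Q = \left(\frac{5}{2} - - \frac{1}{2}\right) \left(-4\right) \left(-6\right) = \left(\frac{5}{2} + \frac{1}{2}\right) \left(-4\right) \left(-6\right) = 3 \left(-4\right) \left(-6\right) = \left(-12\right) \left(-6\right) = 72$)
$Q^{2} = 72^{2} = 5184$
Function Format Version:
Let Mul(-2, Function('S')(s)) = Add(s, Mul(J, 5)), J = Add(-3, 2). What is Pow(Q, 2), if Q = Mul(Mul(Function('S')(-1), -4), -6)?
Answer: 5184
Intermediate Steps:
J = -1
Function('S')(s) = Add(Rational(5, 2), Mul(Rational(-1, 2), s)) (Function('S')(s) = Mul(Rational(-1, 2), Add(s, Mul(-1, 5))) = Mul(Rational(-1, 2), Add(s, -5)) = Mul(Rational(-1, 2), Add(-5, s)) = Add(Rational(5, 2), Mul(Rational(-1, 2), s)))
Q = 72 (Q = Mul(Mul(Add(Rational(5, 2), Mul(Rational(-1, 2), -1)), -4), -6) = Mul(Mul(Add(Rational(5, 2), Rational(1, 2)), -4), -6) = Mul(Mul(3, -4), -6) = Mul(-12, -6) = 72)
Pow(Q, 2) = Pow(72, 2) = 5184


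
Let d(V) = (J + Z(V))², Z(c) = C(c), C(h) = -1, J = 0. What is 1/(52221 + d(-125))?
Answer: 1/52222 ≈ 1.9149e-5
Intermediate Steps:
Z(c) = -1
d(V) = 1 (d(V) = (0 - 1)² = (-1)² = 1)
1/(52221 + d(-125)) = 1/(52221 + 1) = 1/52222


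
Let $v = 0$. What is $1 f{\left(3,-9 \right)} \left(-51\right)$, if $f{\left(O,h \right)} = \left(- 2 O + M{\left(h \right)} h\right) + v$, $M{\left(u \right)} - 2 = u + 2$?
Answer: $-1989$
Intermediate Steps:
$M{\left(u \right)} = 4 + u$ ($M{\left(u \right)} = 2 + \left(u + 2\right) = 2 + \left(2 + u\right) = 4 + u$)
$f{\left(O,h \right)} = - 2 O + h \left(4 + h\right)$ ($f{\left(O,h \right)} = \left(- 2 O + \left(4 + h\right) h\right) + 0 = \left(- 2 O + h \left(4 + h\right)\right) + 0 = - 2 O + h \left(4 + h\right)$)
$1 f{\left(3,-9 \right)} \left(-51\right) = 1 \left(\left(-2\right) 3 - 9 \left(4 - 9\right)\right) \left(-51\right) = 1 \left(-6 - -45\right) \left(-51\right) = 1 \left(-6 + 45\right) \left(-51\right) = 1 \cdot 39 \left(-51\right) = 39 \left(-51\right) = -1989$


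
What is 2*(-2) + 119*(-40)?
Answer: -4764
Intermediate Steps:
2*(-2) + 119*(-40) = -4 - 4760 = -4764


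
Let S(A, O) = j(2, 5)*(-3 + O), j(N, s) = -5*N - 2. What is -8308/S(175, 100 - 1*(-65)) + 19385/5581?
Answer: 21012847/2712366 ≈ 7.7471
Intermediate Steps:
j(N, s) = -2 - 5*N
S(A, O) = 36 - 12*O (S(A, O) = (-2 - 5*2)*(-3 + O) = (-2 - 10)*(-3 + O) = -12*(-3 + O) = 36 - 12*O)
-8308/S(175, 100 - 1*(-65)) + 19385/5581 = -8308/(36 - 12*(100 - 1*(-65))) + 19385/5581 = -8308/(36 - 12*(100 + 65)) + 19385*(1/5581) = -8308/(36 - 12*165) + 19385/5581 = -8308/(36 - 1980) + 19385/5581 = -8308/(-1944) + 19385/5581 = -8308*(-1/1944) + 19385/5581 = 2077/486 + 19385/5581 = 21012847/2712366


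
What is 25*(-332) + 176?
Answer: -8124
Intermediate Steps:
25*(-332) + 176 = -8300 + 176 = -8124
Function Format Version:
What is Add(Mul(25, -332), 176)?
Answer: -8124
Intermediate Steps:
Add(Mul(25, -332), 176) = Add(-8300, 176) = -8124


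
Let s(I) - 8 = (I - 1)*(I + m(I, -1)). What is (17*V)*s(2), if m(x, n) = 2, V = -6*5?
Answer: -6120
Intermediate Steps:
V = -30
s(I) = 8 + (-1 + I)*(2 + I) (s(I) = 8 + (I - 1)*(I + 2) = 8 + (-1 + I)*(2 + I))
(17*V)*s(2) = (17*(-30))*(6 + 2 + 2²) = -510*(6 + 2 + 4) = -510*12 = -6120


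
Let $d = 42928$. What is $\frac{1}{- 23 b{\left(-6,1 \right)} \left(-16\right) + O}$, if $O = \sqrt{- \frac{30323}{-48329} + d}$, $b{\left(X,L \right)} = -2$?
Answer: $- \frac{1546528}{1048040363} - \frac{\sqrt{100268062001915}}{24104928349} \approx -0.001891$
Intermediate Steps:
$O = \frac{\sqrt{100268062001915}}{48329}$ ($O = \sqrt{- \frac{30323}{-48329} + 42928} = \sqrt{\left(-30323\right) \left(- \frac{1}{48329}\right) + 42928} = \sqrt{\frac{30323}{48329} + 42928} = \sqrt{\frac{2074697635}{48329}} = \frac{\sqrt{100268062001915}}{48329} \approx 207.19$)
$\frac{1}{- 23 b{\left(-6,1 \right)} \left(-16\right) + O} = \frac{1}{\left(-23\right) \left(-2\right) \left(-16\right) + \frac{\sqrt{100268062001915}}{48329}} = \frac{1}{46 \left(-16\right) + \frac{\sqrt{100268062001915}}{48329}} = \frac{1}{-736 + \frac{\sqrt{100268062001915}}{48329}}$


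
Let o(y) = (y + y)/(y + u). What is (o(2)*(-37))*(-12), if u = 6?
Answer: 222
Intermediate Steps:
o(y) = 2*y/(6 + y) (o(y) = (y + y)/(y + 6) = (2*y)/(6 + y) = 2*y/(6 + y))
(o(2)*(-37))*(-12) = ((2*2/(6 + 2))*(-37))*(-12) = ((2*2/8)*(-37))*(-12) = ((2*2*(⅛))*(-37))*(-12) = ((½)*(-37))*(-12) = -37/2*(-12) = 222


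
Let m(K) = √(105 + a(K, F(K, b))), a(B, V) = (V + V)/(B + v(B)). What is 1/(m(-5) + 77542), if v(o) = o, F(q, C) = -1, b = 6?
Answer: 193855/15031904147 - √2630/30063808294 ≈ 1.2895e-5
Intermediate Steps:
a(B, V) = V/B (a(B, V) = (V + V)/(B + B) = (2*V)/((2*B)) = (2*V)*(1/(2*B)) = V/B)
m(K) = √(105 - 1/K)
1/(m(-5) + 77542) = 1/(√(105 - 1/(-5)) + 77542) = 1/(√(105 - 1*(-⅕)) + 77542) = 1/(√(105 + ⅕) + 77542) = 1/(√(526/5) + 77542) = 1/(√2630/5 + 77542) = 1/(77542 + √2630/5)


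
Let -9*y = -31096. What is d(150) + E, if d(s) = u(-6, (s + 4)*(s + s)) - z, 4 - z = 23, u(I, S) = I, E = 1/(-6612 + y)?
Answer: 369347/28412 ≈ 13.000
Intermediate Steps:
y = 31096/9 (y = -⅑*(-31096) = 31096/9 ≈ 3455.1)
E = -9/28412 (E = 1/(-6612 + 31096/9) = 1/(-28412/9) = -9/28412 ≈ -0.00031677)
z = -19 (z = 4 - 1*23 = 4 - 23 = -19)
d(s) = 13 (d(s) = -6 - 1*(-19) = -6 + 19 = 13)
d(150) + E = 13 - 9/28412 = 369347/28412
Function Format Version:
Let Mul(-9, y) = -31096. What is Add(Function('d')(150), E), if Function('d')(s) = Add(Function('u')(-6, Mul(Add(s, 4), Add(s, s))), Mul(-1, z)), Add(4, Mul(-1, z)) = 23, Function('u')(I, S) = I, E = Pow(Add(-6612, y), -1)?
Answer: Rational(369347, 28412) ≈ 13.000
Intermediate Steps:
y = Rational(31096, 9) (y = Mul(Rational(-1, 9), -31096) = Rational(31096, 9) ≈ 3455.1)
E = Rational(-9, 28412) (E = Pow(Add(-6612, Rational(31096, 9)), -1) = Pow(Rational(-28412, 9), -1) = Rational(-9, 28412) ≈ -0.00031677)
z = -19 (z = Add(4, Mul(-1, 23)) = Add(4, -23) = -19)
Function('d')(s) = 13 (Function('d')(s) = Add(-6, Mul(-1, -19)) = Add(-6, 19) = 13)
Add(Function('d')(150), E) = Add(13, Rational(-9, 28412)) = Rational(369347, 28412)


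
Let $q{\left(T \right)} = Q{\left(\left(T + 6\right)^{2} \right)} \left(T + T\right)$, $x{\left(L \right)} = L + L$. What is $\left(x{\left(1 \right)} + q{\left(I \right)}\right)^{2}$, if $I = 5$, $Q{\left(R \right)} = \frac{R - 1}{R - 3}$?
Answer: $\frac{515524}{3481} \approx 148.1$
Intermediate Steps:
$x{\left(L \right)} = 2 L$
$Q{\left(R \right)} = \frac{-1 + R}{-3 + R}$
$q{\left(T \right)} = \frac{2 T \left(-1 + \left(6 + T\right)^{2}\right)}{-3 + \left(6 + T\right)^{2}}$ ($q{\left(T \right)} = \frac{-1 + \left(T + 6\right)^{2}}{-3 + \left(T + 6\right)^{2}} \left(T + T\right) = \frac{-1 + \left(6 + T\right)^{2}}{-3 + \left(6 + T\right)^{2}} \cdot 2 T = \frac{2 T \left(-1 + \left(6 + T\right)^{2}\right)}{-3 + \left(6 + T\right)^{2}}$)
$\left(x{\left(1 \right)} + q{\left(I \right)}\right)^{2} = \left(2 \cdot 1 + 2 \cdot 5 \frac{1}{-3 + \left(6 + 5\right)^{2}} \left(-1 + \left(6 + 5\right)^{2}\right)\right)^{2} = \left(2 + 2 \cdot 5 \frac{1}{-3 + 11^{2}} \left(-1 + 11^{2}\right)\right)^{2} = \left(2 + 2 \cdot 5 \frac{1}{-3 + 121} \left(-1 + 121\right)\right)^{2} = \left(2 + 2 \cdot 5 \cdot \frac{1}{118} \cdot 120\right)^{2} = \left(2 + \frac{600}{59}\right)^{2} = \left(\frac{718}{59}\right)^{2} = \frac{515524}{3481}$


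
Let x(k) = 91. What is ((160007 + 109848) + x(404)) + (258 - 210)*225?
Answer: 280746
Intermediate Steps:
((160007 + 109848) + x(404)) + (258 - 210)*225 = ((160007 + 109848) + 91) + (258 - 210)*225 = (269855 + 91) + 48*225 = 269946 + 10800 = 280746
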